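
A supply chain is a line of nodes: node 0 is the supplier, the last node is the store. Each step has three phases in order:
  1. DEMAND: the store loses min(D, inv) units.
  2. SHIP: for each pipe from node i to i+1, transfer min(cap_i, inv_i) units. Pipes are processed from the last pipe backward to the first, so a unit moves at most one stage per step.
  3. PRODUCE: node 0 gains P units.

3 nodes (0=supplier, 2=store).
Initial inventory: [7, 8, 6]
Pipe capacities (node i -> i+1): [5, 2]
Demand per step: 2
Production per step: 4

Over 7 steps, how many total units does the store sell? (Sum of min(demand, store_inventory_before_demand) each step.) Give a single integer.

Step 1: sold=2 (running total=2) -> [6 11 6]
Step 2: sold=2 (running total=4) -> [5 14 6]
Step 3: sold=2 (running total=6) -> [4 17 6]
Step 4: sold=2 (running total=8) -> [4 19 6]
Step 5: sold=2 (running total=10) -> [4 21 6]
Step 6: sold=2 (running total=12) -> [4 23 6]
Step 7: sold=2 (running total=14) -> [4 25 6]

Answer: 14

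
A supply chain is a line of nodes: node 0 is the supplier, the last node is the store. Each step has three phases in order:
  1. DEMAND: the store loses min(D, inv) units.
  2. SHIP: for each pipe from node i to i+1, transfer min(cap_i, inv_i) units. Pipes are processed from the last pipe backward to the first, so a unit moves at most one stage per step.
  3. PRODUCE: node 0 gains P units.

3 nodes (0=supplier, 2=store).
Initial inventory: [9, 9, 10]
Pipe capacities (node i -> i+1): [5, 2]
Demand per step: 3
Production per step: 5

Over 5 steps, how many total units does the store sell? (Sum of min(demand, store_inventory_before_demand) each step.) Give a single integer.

Step 1: sold=3 (running total=3) -> [9 12 9]
Step 2: sold=3 (running total=6) -> [9 15 8]
Step 3: sold=3 (running total=9) -> [9 18 7]
Step 4: sold=3 (running total=12) -> [9 21 6]
Step 5: sold=3 (running total=15) -> [9 24 5]

Answer: 15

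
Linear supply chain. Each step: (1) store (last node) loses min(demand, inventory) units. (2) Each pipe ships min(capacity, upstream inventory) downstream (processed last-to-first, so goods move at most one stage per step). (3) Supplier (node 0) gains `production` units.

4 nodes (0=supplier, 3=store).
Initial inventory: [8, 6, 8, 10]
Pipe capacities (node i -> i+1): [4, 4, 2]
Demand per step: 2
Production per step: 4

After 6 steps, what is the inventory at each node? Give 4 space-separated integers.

Step 1: demand=2,sold=2 ship[2->3]=2 ship[1->2]=4 ship[0->1]=4 prod=4 -> inv=[8 6 10 10]
Step 2: demand=2,sold=2 ship[2->3]=2 ship[1->2]=4 ship[0->1]=4 prod=4 -> inv=[8 6 12 10]
Step 3: demand=2,sold=2 ship[2->3]=2 ship[1->2]=4 ship[0->1]=4 prod=4 -> inv=[8 6 14 10]
Step 4: demand=2,sold=2 ship[2->3]=2 ship[1->2]=4 ship[0->1]=4 prod=4 -> inv=[8 6 16 10]
Step 5: demand=2,sold=2 ship[2->3]=2 ship[1->2]=4 ship[0->1]=4 prod=4 -> inv=[8 6 18 10]
Step 6: demand=2,sold=2 ship[2->3]=2 ship[1->2]=4 ship[0->1]=4 prod=4 -> inv=[8 6 20 10]

8 6 20 10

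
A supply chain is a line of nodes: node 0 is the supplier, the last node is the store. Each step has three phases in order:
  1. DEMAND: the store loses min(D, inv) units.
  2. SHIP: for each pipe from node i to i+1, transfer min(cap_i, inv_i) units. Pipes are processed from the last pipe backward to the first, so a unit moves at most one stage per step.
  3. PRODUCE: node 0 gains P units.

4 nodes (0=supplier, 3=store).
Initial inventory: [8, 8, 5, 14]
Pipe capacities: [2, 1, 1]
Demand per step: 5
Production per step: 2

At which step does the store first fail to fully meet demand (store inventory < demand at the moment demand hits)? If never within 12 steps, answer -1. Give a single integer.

Step 1: demand=5,sold=5 ship[2->3]=1 ship[1->2]=1 ship[0->1]=2 prod=2 -> [8 9 5 10]
Step 2: demand=5,sold=5 ship[2->3]=1 ship[1->2]=1 ship[0->1]=2 prod=2 -> [8 10 5 6]
Step 3: demand=5,sold=5 ship[2->3]=1 ship[1->2]=1 ship[0->1]=2 prod=2 -> [8 11 5 2]
Step 4: demand=5,sold=2 ship[2->3]=1 ship[1->2]=1 ship[0->1]=2 prod=2 -> [8 12 5 1]
Step 5: demand=5,sold=1 ship[2->3]=1 ship[1->2]=1 ship[0->1]=2 prod=2 -> [8 13 5 1]
Step 6: demand=5,sold=1 ship[2->3]=1 ship[1->2]=1 ship[0->1]=2 prod=2 -> [8 14 5 1]
Step 7: demand=5,sold=1 ship[2->3]=1 ship[1->2]=1 ship[0->1]=2 prod=2 -> [8 15 5 1]
Step 8: demand=5,sold=1 ship[2->3]=1 ship[1->2]=1 ship[0->1]=2 prod=2 -> [8 16 5 1]
Step 9: demand=5,sold=1 ship[2->3]=1 ship[1->2]=1 ship[0->1]=2 prod=2 -> [8 17 5 1]
Step 10: demand=5,sold=1 ship[2->3]=1 ship[1->2]=1 ship[0->1]=2 prod=2 -> [8 18 5 1]
Step 11: demand=5,sold=1 ship[2->3]=1 ship[1->2]=1 ship[0->1]=2 prod=2 -> [8 19 5 1]
Step 12: demand=5,sold=1 ship[2->3]=1 ship[1->2]=1 ship[0->1]=2 prod=2 -> [8 20 5 1]
First stockout at step 4

4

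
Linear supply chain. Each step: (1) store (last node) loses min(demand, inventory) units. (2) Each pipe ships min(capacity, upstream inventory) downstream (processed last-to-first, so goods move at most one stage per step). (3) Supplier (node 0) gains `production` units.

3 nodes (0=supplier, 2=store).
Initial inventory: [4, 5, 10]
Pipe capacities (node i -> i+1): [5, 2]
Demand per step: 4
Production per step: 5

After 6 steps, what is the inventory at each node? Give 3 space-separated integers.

Step 1: demand=4,sold=4 ship[1->2]=2 ship[0->1]=4 prod=5 -> inv=[5 7 8]
Step 2: demand=4,sold=4 ship[1->2]=2 ship[0->1]=5 prod=5 -> inv=[5 10 6]
Step 3: demand=4,sold=4 ship[1->2]=2 ship[0->1]=5 prod=5 -> inv=[5 13 4]
Step 4: demand=4,sold=4 ship[1->2]=2 ship[0->1]=5 prod=5 -> inv=[5 16 2]
Step 5: demand=4,sold=2 ship[1->2]=2 ship[0->1]=5 prod=5 -> inv=[5 19 2]
Step 6: demand=4,sold=2 ship[1->2]=2 ship[0->1]=5 prod=5 -> inv=[5 22 2]

5 22 2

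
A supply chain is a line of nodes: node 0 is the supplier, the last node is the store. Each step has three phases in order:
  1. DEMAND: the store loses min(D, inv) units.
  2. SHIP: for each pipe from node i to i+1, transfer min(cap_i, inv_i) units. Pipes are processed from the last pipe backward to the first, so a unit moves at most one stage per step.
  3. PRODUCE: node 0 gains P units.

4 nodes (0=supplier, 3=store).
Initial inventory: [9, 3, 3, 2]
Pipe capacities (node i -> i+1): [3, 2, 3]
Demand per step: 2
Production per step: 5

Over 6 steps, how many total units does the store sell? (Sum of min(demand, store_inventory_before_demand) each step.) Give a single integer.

Answer: 12

Derivation:
Step 1: sold=2 (running total=2) -> [11 4 2 3]
Step 2: sold=2 (running total=4) -> [13 5 2 3]
Step 3: sold=2 (running total=6) -> [15 6 2 3]
Step 4: sold=2 (running total=8) -> [17 7 2 3]
Step 5: sold=2 (running total=10) -> [19 8 2 3]
Step 6: sold=2 (running total=12) -> [21 9 2 3]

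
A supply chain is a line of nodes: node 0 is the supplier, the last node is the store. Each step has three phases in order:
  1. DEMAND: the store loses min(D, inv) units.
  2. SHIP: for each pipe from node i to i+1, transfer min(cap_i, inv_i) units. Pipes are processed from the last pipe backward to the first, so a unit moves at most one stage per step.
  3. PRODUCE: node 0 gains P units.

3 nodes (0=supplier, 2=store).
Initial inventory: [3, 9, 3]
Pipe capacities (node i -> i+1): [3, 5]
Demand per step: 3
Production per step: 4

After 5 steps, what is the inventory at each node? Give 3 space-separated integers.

Step 1: demand=3,sold=3 ship[1->2]=5 ship[0->1]=3 prod=4 -> inv=[4 7 5]
Step 2: demand=3,sold=3 ship[1->2]=5 ship[0->1]=3 prod=4 -> inv=[5 5 7]
Step 3: demand=3,sold=3 ship[1->2]=5 ship[0->1]=3 prod=4 -> inv=[6 3 9]
Step 4: demand=3,sold=3 ship[1->2]=3 ship[0->1]=3 prod=4 -> inv=[7 3 9]
Step 5: demand=3,sold=3 ship[1->2]=3 ship[0->1]=3 prod=4 -> inv=[8 3 9]

8 3 9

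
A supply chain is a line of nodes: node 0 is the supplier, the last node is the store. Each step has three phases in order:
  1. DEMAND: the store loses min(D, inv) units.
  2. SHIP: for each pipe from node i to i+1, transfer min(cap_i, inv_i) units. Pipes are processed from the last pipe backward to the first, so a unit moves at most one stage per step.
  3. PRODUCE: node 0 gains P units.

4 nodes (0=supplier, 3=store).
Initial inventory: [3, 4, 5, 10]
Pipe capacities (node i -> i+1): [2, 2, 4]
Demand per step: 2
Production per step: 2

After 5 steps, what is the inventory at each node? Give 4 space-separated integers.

Step 1: demand=2,sold=2 ship[2->3]=4 ship[1->2]=2 ship[0->1]=2 prod=2 -> inv=[3 4 3 12]
Step 2: demand=2,sold=2 ship[2->3]=3 ship[1->2]=2 ship[0->1]=2 prod=2 -> inv=[3 4 2 13]
Step 3: demand=2,sold=2 ship[2->3]=2 ship[1->2]=2 ship[0->1]=2 prod=2 -> inv=[3 4 2 13]
Step 4: demand=2,sold=2 ship[2->3]=2 ship[1->2]=2 ship[0->1]=2 prod=2 -> inv=[3 4 2 13]
Step 5: demand=2,sold=2 ship[2->3]=2 ship[1->2]=2 ship[0->1]=2 prod=2 -> inv=[3 4 2 13]

3 4 2 13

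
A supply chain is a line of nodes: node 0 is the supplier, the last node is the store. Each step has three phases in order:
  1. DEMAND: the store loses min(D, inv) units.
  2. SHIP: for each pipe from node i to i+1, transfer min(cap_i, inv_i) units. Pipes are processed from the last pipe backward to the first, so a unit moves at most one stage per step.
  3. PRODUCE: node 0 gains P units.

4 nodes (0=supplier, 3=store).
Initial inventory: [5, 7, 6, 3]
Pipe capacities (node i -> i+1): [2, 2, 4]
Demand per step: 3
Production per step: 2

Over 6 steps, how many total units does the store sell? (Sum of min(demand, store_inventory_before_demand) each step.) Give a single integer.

Step 1: sold=3 (running total=3) -> [5 7 4 4]
Step 2: sold=3 (running total=6) -> [5 7 2 5]
Step 3: sold=3 (running total=9) -> [5 7 2 4]
Step 4: sold=3 (running total=12) -> [5 7 2 3]
Step 5: sold=3 (running total=15) -> [5 7 2 2]
Step 6: sold=2 (running total=17) -> [5 7 2 2]

Answer: 17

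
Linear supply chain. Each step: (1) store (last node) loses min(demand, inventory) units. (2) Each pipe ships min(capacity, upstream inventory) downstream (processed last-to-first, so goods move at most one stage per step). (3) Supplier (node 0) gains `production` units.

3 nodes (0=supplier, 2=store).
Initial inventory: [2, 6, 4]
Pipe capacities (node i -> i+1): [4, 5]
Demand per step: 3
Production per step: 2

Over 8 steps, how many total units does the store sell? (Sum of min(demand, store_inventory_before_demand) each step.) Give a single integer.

Step 1: sold=3 (running total=3) -> [2 3 6]
Step 2: sold=3 (running total=6) -> [2 2 6]
Step 3: sold=3 (running total=9) -> [2 2 5]
Step 4: sold=3 (running total=12) -> [2 2 4]
Step 5: sold=3 (running total=15) -> [2 2 3]
Step 6: sold=3 (running total=18) -> [2 2 2]
Step 7: sold=2 (running total=20) -> [2 2 2]
Step 8: sold=2 (running total=22) -> [2 2 2]

Answer: 22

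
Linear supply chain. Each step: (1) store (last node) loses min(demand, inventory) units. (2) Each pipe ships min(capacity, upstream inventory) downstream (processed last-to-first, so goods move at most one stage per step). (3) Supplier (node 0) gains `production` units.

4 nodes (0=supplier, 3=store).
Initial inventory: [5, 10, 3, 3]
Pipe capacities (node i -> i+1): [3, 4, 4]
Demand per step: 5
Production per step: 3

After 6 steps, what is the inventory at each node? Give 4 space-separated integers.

Step 1: demand=5,sold=3 ship[2->3]=3 ship[1->2]=4 ship[0->1]=3 prod=3 -> inv=[5 9 4 3]
Step 2: demand=5,sold=3 ship[2->3]=4 ship[1->2]=4 ship[0->1]=3 prod=3 -> inv=[5 8 4 4]
Step 3: demand=5,sold=4 ship[2->3]=4 ship[1->2]=4 ship[0->1]=3 prod=3 -> inv=[5 7 4 4]
Step 4: demand=5,sold=4 ship[2->3]=4 ship[1->2]=4 ship[0->1]=3 prod=3 -> inv=[5 6 4 4]
Step 5: demand=5,sold=4 ship[2->3]=4 ship[1->2]=4 ship[0->1]=3 prod=3 -> inv=[5 5 4 4]
Step 6: demand=5,sold=4 ship[2->3]=4 ship[1->2]=4 ship[0->1]=3 prod=3 -> inv=[5 4 4 4]

5 4 4 4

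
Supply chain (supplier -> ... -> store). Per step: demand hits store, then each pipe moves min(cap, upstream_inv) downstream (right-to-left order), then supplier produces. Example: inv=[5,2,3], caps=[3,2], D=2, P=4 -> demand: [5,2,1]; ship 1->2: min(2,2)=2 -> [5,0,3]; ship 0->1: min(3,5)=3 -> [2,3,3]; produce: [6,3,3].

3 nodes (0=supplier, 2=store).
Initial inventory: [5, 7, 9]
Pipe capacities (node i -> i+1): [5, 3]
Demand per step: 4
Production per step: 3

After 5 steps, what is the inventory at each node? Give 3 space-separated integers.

Step 1: demand=4,sold=4 ship[1->2]=3 ship[0->1]=5 prod=3 -> inv=[3 9 8]
Step 2: demand=4,sold=4 ship[1->2]=3 ship[0->1]=3 prod=3 -> inv=[3 9 7]
Step 3: demand=4,sold=4 ship[1->2]=3 ship[0->1]=3 prod=3 -> inv=[3 9 6]
Step 4: demand=4,sold=4 ship[1->2]=3 ship[0->1]=3 prod=3 -> inv=[3 9 5]
Step 5: demand=4,sold=4 ship[1->2]=3 ship[0->1]=3 prod=3 -> inv=[3 9 4]

3 9 4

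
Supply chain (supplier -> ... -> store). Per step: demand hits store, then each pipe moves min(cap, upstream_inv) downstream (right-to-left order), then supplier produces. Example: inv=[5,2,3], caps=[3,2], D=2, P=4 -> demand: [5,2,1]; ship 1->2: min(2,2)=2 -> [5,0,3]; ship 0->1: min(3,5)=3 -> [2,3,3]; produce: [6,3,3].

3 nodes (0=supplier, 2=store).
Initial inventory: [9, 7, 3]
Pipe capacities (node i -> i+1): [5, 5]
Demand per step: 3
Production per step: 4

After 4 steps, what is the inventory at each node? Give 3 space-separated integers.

Step 1: demand=3,sold=3 ship[1->2]=5 ship[0->1]=5 prod=4 -> inv=[8 7 5]
Step 2: demand=3,sold=3 ship[1->2]=5 ship[0->1]=5 prod=4 -> inv=[7 7 7]
Step 3: demand=3,sold=3 ship[1->2]=5 ship[0->1]=5 prod=4 -> inv=[6 7 9]
Step 4: demand=3,sold=3 ship[1->2]=5 ship[0->1]=5 prod=4 -> inv=[5 7 11]

5 7 11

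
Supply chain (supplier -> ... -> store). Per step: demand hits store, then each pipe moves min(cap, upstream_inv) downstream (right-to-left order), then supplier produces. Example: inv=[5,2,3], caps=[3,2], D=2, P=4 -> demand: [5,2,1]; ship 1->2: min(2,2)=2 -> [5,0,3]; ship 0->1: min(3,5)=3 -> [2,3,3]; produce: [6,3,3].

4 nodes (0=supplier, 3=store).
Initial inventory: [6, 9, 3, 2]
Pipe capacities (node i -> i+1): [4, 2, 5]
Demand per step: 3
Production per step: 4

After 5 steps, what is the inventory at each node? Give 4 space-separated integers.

Step 1: demand=3,sold=2 ship[2->3]=3 ship[1->2]=2 ship[0->1]=4 prod=4 -> inv=[6 11 2 3]
Step 2: demand=3,sold=3 ship[2->3]=2 ship[1->2]=2 ship[0->1]=4 prod=4 -> inv=[6 13 2 2]
Step 3: demand=3,sold=2 ship[2->3]=2 ship[1->2]=2 ship[0->1]=4 prod=4 -> inv=[6 15 2 2]
Step 4: demand=3,sold=2 ship[2->3]=2 ship[1->2]=2 ship[0->1]=4 prod=4 -> inv=[6 17 2 2]
Step 5: demand=3,sold=2 ship[2->3]=2 ship[1->2]=2 ship[0->1]=4 prod=4 -> inv=[6 19 2 2]

6 19 2 2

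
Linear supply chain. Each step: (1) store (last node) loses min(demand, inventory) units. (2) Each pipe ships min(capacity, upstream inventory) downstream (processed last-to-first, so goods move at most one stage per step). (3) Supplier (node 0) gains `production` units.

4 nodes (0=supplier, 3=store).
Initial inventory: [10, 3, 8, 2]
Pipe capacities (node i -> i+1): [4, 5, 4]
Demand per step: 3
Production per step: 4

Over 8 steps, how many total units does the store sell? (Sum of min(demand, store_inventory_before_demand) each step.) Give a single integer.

Step 1: sold=2 (running total=2) -> [10 4 7 4]
Step 2: sold=3 (running total=5) -> [10 4 7 5]
Step 3: sold=3 (running total=8) -> [10 4 7 6]
Step 4: sold=3 (running total=11) -> [10 4 7 7]
Step 5: sold=3 (running total=14) -> [10 4 7 8]
Step 6: sold=3 (running total=17) -> [10 4 7 9]
Step 7: sold=3 (running total=20) -> [10 4 7 10]
Step 8: sold=3 (running total=23) -> [10 4 7 11]

Answer: 23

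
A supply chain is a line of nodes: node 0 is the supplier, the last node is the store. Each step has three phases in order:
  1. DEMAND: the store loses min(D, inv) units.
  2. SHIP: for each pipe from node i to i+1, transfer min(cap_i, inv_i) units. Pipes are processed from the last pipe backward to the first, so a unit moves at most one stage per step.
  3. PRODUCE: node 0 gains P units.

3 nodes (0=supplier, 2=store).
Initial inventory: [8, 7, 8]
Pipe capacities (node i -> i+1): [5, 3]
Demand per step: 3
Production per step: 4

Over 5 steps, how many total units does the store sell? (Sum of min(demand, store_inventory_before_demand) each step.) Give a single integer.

Answer: 15

Derivation:
Step 1: sold=3 (running total=3) -> [7 9 8]
Step 2: sold=3 (running total=6) -> [6 11 8]
Step 3: sold=3 (running total=9) -> [5 13 8]
Step 4: sold=3 (running total=12) -> [4 15 8]
Step 5: sold=3 (running total=15) -> [4 16 8]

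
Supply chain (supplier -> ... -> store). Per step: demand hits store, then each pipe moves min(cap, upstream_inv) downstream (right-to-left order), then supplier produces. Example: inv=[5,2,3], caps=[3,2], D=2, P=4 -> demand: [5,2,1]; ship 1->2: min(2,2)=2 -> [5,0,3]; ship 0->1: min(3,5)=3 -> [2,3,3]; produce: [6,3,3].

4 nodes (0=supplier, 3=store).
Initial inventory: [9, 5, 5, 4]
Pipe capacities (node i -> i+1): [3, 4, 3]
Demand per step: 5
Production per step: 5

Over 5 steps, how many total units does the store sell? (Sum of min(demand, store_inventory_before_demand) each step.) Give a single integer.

Answer: 16

Derivation:
Step 1: sold=4 (running total=4) -> [11 4 6 3]
Step 2: sold=3 (running total=7) -> [13 3 7 3]
Step 3: sold=3 (running total=10) -> [15 3 7 3]
Step 4: sold=3 (running total=13) -> [17 3 7 3]
Step 5: sold=3 (running total=16) -> [19 3 7 3]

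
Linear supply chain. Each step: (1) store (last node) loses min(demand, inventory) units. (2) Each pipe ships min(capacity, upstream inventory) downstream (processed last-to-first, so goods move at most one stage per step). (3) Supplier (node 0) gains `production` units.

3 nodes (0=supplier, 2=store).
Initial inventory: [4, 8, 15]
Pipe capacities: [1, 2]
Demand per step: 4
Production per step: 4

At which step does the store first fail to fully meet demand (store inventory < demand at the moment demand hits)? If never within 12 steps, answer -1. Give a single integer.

Step 1: demand=4,sold=4 ship[1->2]=2 ship[0->1]=1 prod=4 -> [7 7 13]
Step 2: demand=4,sold=4 ship[1->2]=2 ship[0->1]=1 prod=4 -> [10 6 11]
Step 3: demand=4,sold=4 ship[1->2]=2 ship[0->1]=1 prod=4 -> [13 5 9]
Step 4: demand=4,sold=4 ship[1->2]=2 ship[0->1]=1 prod=4 -> [16 4 7]
Step 5: demand=4,sold=4 ship[1->2]=2 ship[0->1]=1 prod=4 -> [19 3 5]
Step 6: demand=4,sold=4 ship[1->2]=2 ship[0->1]=1 prod=4 -> [22 2 3]
Step 7: demand=4,sold=3 ship[1->2]=2 ship[0->1]=1 prod=4 -> [25 1 2]
Step 8: demand=4,sold=2 ship[1->2]=1 ship[0->1]=1 prod=4 -> [28 1 1]
Step 9: demand=4,sold=1 ship[1->2]=1 ship[0->1]=1 prod=4 -> [31 1 1]
Step 10: demand=4,sold=1 ship[1->2]=1 ship[0->1]=1 prod=4 -> [34 1 1]
Step 11: demand=4,sold=1 ship[1->2]=1 ship[0->1]=1 prod=4 -> [37 1 1]
Step 12: demand=4,sold=1 ship[1->2]=1 ship[0->1]=1 prod=4 -> [40 1 1]
First stockout at step 7

7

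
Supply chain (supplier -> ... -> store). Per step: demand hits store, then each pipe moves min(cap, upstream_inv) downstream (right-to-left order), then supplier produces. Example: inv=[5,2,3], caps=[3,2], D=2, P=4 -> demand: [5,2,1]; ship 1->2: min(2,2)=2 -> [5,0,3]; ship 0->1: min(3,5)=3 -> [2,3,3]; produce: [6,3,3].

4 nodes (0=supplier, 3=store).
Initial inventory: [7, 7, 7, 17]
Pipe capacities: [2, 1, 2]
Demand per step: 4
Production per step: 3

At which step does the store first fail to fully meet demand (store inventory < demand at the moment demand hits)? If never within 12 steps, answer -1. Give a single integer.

Step 1: demand=4,sold=4 ship[2->3]=2 ship[1->2]=1 ship[0->1]=2 prod=3 -> [8 8 6 15]
Step 2: demand=4,sold=4 ship[2->3]=2 ship[1->2]=1 ship[0->1]=2 prod=3 -> [9 9 5 13]
Step 3: demand=4,sold=4 ship[2->3]=2 ship[1->2]=1 ship[0->1]=2 prod=3 -> [10 10 4 11]
Step 4: demand=4,sold=4 ship[2->3]=2 ship[1->2]=1 ship[0->1]=2 prod=3 -> [11 11 3 9]
Step 5: demand=4,sold=4 ship[2->3]=2 ship[1->2]=1 ship[0->1]=2 prod=3 -> [12 12 2 7]
Step 6: demand=4,sold=4 ship[2->3]=2 ship[1->2]=1 ship[0->1]=2 prod=3 -> [13 13 1 5]
Step 7: demand=4,sold=4 ship[2->3]=1 ship[1->2]=1 ship[0->1]=2 prod=3 -> [14 14 1 2]
Step 8: demand=4,sold=2 ship[2->3]=1 ship[1->2]=1 ship[0->1]=2 prod=3 -> [15 15 1 1]
Step 9: demand=4,sold=1 ship[2->3]=1 ship[1->2]=1 ship[0->1]=2 prod=3 -> [16 16 1 1]
Step 10: demand=4,sold=1 ship[2->3]=1 ship[1->2]=1 ship[0->1]=2 prod=3 -> [17 17 1 1]
Step 11: demand=4,sold=1 ship[2->3]=1 ship[1->2]=1 ship[0->1]=2 prod=3 -> [18 18 1 1]
Step 12: demand=4,sold=1 ship[2->3]=1 ship[1->2]=1 ship[0->1]=2 prod=3 -> [19 19 1 1]
First stockout at step 8

8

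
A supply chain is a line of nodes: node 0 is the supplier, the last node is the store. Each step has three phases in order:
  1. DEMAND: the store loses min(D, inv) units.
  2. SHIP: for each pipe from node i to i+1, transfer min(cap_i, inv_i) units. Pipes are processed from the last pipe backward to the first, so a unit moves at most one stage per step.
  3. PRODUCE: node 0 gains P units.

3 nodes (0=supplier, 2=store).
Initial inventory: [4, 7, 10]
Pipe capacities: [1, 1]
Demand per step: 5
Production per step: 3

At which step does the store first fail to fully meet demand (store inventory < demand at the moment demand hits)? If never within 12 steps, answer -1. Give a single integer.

Step 1: demand=5,sold=5 ship[1->2]=1 ship[0->1]=1 prod=3 -> [6 7 6]
Step 2: demand=5,sold=5 ship[1->2]=1 ship[0->1]=1 prod=3 -> [8 7 2]
Step 3: demand=5,sold=2 ship[1->2]=1 ship[0->1]=1 prod=3 -> [10 7 1]
Step 4: demand=5,sold=1 ship[1->2]=1 ship[0->1]=1 prod=3 -> [12 7 1]
Step 5: demand=5,sold=1 ship[1->2]=1 ship[0->1]=1 prod=3 -> [14 7 1]
Step 6: demand=5,sold=1 ship[1->2]=1 ship[0->1]=1 prod=3 -> [16 7 1]
Step 7: demand=5,sold=1 ship[1->2]=1 ship[0->1]=1 prod=3 -> [18 7 1]
Step 8: demand=5,sold=1 ship[1->2]=1 ship[0->1]=1 prod=3 -> [20 7 1]
Step 9: demand=5,sold=1 ship[1->2]=1 ship[0->1]=1 prod=3 -> [22 7 1]
Step 10: demand=5,sold=1 ship[1->2]=1 ship[0->1]=1 prod=3 -> [24 7 1]
Step 11: demand=5,sold=1 ship[1->2]=1 ship[0->1]=1 prod=3 -> [26 7 1]
Step 12: demand=5,sold=1 ship[1->2]=1 ship[0->1]=1 prod=3 -> [28 7 1]
First stockout at step 3

3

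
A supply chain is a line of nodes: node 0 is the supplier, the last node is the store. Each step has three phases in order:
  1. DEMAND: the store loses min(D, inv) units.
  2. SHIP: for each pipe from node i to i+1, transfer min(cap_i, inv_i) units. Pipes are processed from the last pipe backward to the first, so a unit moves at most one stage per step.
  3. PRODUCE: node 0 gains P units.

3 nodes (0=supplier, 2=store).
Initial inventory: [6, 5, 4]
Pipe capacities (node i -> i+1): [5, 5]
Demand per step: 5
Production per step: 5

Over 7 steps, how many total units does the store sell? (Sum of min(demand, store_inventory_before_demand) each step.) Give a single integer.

Answer: 34

Derivation:
Step 1: sold=4 (running total=4) -> [6 5 5]
Step 2: sold=5 (running total=9) -> [6 5 5]
Step 3: sold=5 (running total=14) -> [6 5 5]
Step 4: sold=5 (running total=19) -> [6 5 5]
Step 5: sold=5 (running total=24) -> [6 5 5]
Step 6: sold=5 (running total=29) -> [6 5 5]
Step 7: sold=5 (running total=34) -> [6 5 5]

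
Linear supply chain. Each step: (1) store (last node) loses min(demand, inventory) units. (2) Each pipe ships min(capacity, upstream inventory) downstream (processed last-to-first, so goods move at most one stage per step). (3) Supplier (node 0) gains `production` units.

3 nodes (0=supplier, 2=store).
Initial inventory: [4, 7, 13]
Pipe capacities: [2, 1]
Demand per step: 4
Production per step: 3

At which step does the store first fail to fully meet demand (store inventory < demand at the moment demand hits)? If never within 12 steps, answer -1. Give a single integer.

Step 1: demand=4,sold=4 ship[1->2]=1 ship[0->1]=2 prod=3 -> [5 8 10]
Step 2: demand=4,sold=4 ship[1->2]=1 ship[0->1]=2 prod=3 -> [6 9 7]
Step 3: demand=4,sold=4 ship[1->2]=1 ship[0->1]=2 prod=3 -> [7 10 4]
Step 4: demand=4,sold=4 ship[1->2]=1 ship[0->1]=2 prod=3 -> [8 11 1]
Step 5: demand=4,sold=1 ship[1->2]=1 ship[0->1]=2 prod=3 -> [9 12 1]
Step 6: demand=4,sold=1 ship[1->2]=1 ship[0->1]=2 prod=3 -> [10 13 1]
Step 7: demand=4,sold=1 ship[1->2]=1 ship[0->1]=2 prod=3 -> [11 14 1]
Step 8: demand=4,sold=1 ship[1->2]=1 ship[0->1]=2 prod=3 -> [12 15 1]
Step 9: demand=4,sold=1 ship[1->2]=1 ship[0->1]=2 prod=3 -> [13 16 1]
Step 10: demand=4,sold=1 ship[1->2]=1 ship[0->1]=2 prod=3 -> [14 17 1]
Step 11: demand=4,sold=1 ship[1->2]=1 ship[0->1]=2 prod=3 -> [15 18 1]
Step 12: demand=4,sold=1 ship[1->2]=1 ship[0->1]=2 prod=3 -> [16 19 1]
First stockout at step 5

5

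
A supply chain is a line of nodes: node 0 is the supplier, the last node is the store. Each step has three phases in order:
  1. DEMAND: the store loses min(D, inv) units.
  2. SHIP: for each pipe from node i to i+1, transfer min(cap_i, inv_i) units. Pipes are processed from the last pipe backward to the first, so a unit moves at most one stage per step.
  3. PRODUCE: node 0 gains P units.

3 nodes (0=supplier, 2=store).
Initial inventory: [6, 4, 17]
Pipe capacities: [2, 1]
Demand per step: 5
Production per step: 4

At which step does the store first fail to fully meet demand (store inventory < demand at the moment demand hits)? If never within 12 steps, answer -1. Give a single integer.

Step 1: demand=5,sold=5 ship[1->2]=1 ship[0->1]=2 prod=4 -> [8 5 13]
Step 2: demand=5,sold=5 ship[1->2]=1 ship[0->1]=2 prod=4 -> [10 6 9]
Step 3: demand=5,sold=5 ship[1->2]=1 ship[0->1]=2 prod=4 -> [12 7 5]
Step 4: demand=5,sold=5 ship[1->2]=1 ship[0->1]=2 prod=4 -> [14 8 1]
Step 5: demand=5,sold=1 ship[1->2]=1 ship[0->1]=2 prod=4 -> [16 9 1]
Step 6: demand=5,sold=1 ship[1->2]=1 ship[0->1]=2 prod=4 -> [18 10 1]
Step 7: demand=5,sold=1 ship[1->2]=1 ship[0->1]=2 prod=4 -> [20 11 1]
Step 8: demand=5,sold=1 ship[1->2]=1 ship[0->1]=2 prod=4 -> [22 12 1]
Step 9: demand=5,sold=1 ship[1->2]=1 ship[0->1]=2 prod=4 -> [24 13 1]
Step 10: demand=5,sold=1 ship[1->2]=1 ship[0->1]=2 prod=4 -> [26 14 1]
Step 11: demand=5,sold=1 ship[1->2]=1 ship[0->1]=2 prod=4 -> [28 15 1]
Step 12: demand=5,sold=1 ship[1->2]=1 ship[0->1]=2 prod=4 -> [30 16 1]
First stockout at step 5

5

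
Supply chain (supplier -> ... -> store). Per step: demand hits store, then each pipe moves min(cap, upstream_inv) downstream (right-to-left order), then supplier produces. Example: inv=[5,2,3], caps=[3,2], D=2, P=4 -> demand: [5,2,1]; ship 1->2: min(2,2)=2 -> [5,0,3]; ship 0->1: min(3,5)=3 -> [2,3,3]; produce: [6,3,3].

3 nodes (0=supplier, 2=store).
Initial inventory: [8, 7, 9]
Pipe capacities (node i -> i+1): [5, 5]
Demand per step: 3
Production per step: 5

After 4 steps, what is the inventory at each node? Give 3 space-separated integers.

Step 1: demand=3,sold=3 ship[1->2]=5 ship[0->1]=5 prod=5 -> inv=[8 7 11]
Step 2: demand=3,sold=3 ship[1->2]=5 ship[0->1]=5 prod=5 -> inv=[8 7 13]
Step 3: demand=3,sold=3 ship[1->2]=5 ship[0->1]=5 prod=5 -> inv=[8 7 15]
Step 4: demand=3,sold=3 ship[1->2]=5 ship[0->1]=5 prod=5 -> inv=[8 7 17]

8 7 17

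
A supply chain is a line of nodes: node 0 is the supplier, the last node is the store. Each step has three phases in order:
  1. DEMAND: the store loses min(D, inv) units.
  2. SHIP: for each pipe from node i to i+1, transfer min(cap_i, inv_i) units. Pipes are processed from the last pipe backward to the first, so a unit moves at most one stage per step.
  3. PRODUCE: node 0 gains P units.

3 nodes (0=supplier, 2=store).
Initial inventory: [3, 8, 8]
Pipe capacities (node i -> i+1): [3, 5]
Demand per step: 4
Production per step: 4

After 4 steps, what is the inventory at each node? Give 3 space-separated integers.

Step 1: demand=4,sold=4 ship[1->2]=5 ship[0->1]=3 prod=4 -> inv=[4 6 9]
Step 2: demand=4,sold=4 ship[1->2]=5 ship[0->1]=3 prod=4 -> inv=[5 4 10]
Step 3: demand=4,sold=4 ship[1->2]=4 ship[0->1]=3 prod=4 -> inv=[6 3 10]
Step 4: demand=4,sold=4 ship[1->2]=3 ship[0->1]=3 prod=4 -> inv=[7 3 9]

7 3 9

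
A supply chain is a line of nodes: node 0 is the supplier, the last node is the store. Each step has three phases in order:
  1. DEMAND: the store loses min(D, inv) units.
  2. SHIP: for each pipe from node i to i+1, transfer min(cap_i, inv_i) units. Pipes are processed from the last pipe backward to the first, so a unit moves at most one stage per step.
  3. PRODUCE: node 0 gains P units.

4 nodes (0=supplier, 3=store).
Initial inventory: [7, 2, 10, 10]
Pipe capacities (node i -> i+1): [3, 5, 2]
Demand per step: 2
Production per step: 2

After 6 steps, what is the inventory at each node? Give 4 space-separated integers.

Step 1: demand=2,sold=2 ship[2->3]=2 ship[1->2]=2 ship[0->1]=3 prod=2 -> inv=[6 3 10 10]
Step 2: demand=2,sold=2 ship[2->3]=2 ship[1->2]=3 ship[0->1]=3 prod=2 -> inv=[5 3 11 10]
Step 3: demand=2,sold=2 ship[2->3]=2 ship[1->2]=3 ship[0->1]=3 prod=2 -> inv=[4 3 12 10]
Step 4: demand=2,sold=2 ship[2->3]=2 ship[1->2]=3 ship[0->1]=3 prod=2 -> inv=[3 3 13 10]
Step 5: demand=2,sold=2 ship[2->3]=2 ship[1->2]=3 ship[0->1]=3 prod=2 -> inv=[2 3 14 10]
Step 6: demand=2,sold=2 ship[2->3]=2 ship[1->2]=3 ship[0->1]=2 prod=2 -> inv=[2 2 15 10]

2 2 15 10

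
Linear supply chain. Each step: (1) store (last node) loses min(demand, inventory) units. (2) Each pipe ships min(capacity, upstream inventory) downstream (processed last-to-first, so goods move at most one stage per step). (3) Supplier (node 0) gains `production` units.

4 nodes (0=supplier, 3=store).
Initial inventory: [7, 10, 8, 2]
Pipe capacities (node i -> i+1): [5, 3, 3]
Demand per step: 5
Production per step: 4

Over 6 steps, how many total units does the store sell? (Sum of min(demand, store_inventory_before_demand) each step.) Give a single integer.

Step 1: sold=2 (running total=2) -> [6 12 8 3]
Step 2: sold=3 (running total=5) -> [5 14 8 3]
Step 3: sold=3 (running total=8) -> [4 16 8 3]
Step 4: sold=3 (running total=11) -> [4 17 8 3]
Step 5: sold=3 (running total=14) -> [4 18 8 3]
Step 6: sold=3 (running total=17) -> [4 19 8 3]

Answer: 17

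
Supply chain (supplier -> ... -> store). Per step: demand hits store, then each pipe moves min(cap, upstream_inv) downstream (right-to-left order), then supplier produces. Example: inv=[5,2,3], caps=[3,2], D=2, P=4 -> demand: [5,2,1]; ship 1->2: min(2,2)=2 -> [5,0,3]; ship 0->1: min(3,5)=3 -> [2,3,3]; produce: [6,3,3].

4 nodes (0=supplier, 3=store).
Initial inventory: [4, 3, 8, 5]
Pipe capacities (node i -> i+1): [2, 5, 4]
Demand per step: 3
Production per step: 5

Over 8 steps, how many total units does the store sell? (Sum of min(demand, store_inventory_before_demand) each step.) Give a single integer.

Answer: 24

Derivation:
Step 1: sold=3 (running total=3) -> [7 2 7 6]
Step 2: sold=3 (running total=6) -> [10 2 5 7]
Step 3: sold=3 (running total=9) -> [13 2 3 8]
Step 4: sold=3 (running total=12) -> [16 2 2 8]
Step 5: sold=3 (running total=15) -> [19 2 2 7]
Step 6: sold=3 (running total=18) -> [22 2 2 6]
Step 7: sold=3 (running total=21) -> [25 2 2 5]
Step 8: sold=3 (running total=24) -> [28 2 2 4]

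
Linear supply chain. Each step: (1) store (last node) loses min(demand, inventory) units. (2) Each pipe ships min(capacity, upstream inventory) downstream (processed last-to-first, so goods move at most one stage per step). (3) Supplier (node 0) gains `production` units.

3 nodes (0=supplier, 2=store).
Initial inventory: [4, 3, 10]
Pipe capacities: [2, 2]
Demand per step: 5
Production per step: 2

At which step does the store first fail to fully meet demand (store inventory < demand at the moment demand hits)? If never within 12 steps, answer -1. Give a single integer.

Step 1: demand=5,sold=5 ship[1->2]=2 ship[0->1]=2 prod=2 -> [4 3 7]
Step 2: demand=5,sold=5 ship[1->2]=2 ship[0->1]=2 prod=2 -> [4 3 4]
Step 3: demand=5,sold=4 ship[1->2]=2 ship[0->1]=2 prod=2 -> [4 3 2]
Step 4: demand=5,sold=2 ship[1->2]=2 ship[0->1]=2 prod=2 -> [4 3 2]
Step 5: demand=5,sold=2 ship[1->2]=2 ship[0->1]=2 prod=2 -> [4 3 2]
Step 6: demand=5,sold=2 ship[1->2]=2 ship[0->1]=2 prod=2 -> [4 3 2]
Step 7: demand=5,sold=2 ship[1->2]=2 ship[0->1]=2 prod=2 -> [4 3 2]
Step 8: demand=5,sold=2 ship[1->2]=2 ship[0->1]=2 prod=2 -> [4 3 2]
Step 9: demand=5,sold=2 ship[1->2]=2 ship[0->1]=2 prod=2 -> [4 3 2]
Step 10: demand=5,sold=2 ship[1->2]=2 ship[0->1]=2 prod=2 -> [4 3 2]
Step 11: demand=5,sold=2 ship[1->2]=2 ship[0->1]=2 prod=2 -> [4 3 2]
Step 12: demand=5,sold=2 ship[1->2]=2 ship[0->1]=2 prod=2 -> [4 3 2]
First stockout at step 3

3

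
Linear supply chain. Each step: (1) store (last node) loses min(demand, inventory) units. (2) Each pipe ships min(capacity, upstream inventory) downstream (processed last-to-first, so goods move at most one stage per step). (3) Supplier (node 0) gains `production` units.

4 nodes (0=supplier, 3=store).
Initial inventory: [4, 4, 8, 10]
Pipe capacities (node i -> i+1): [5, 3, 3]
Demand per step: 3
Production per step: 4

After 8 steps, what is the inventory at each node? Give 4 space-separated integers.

Step 1: demand=3,sold=3 ship[2->3]=3 ship[1->2]=3 ship[0->1]=4 prod=4 -> inv=[4 5 8 10]
Step 2: demand=3,sold=3 ship[2->3]=3 ship[1->2]=3 ship[0->1]=4 prod=4 -> inv=[4 6 8 10]
Step 3: demand=3,sold=3 ship[2->3]=3 ship[1->2]=3 ship[0->1]=4 prod=4 -> inv=[4 7 8 10]
Step 4: demand=3,sold=3 ship[2->3]=3 ship[1->2]=3 ship[0->1]=4 prod=4 -> inv=[4 8 8 10]
Step 5: demand=3,sold=3 ship[2->3]=3 ship[1->2]=3 ship[0->1]=4 prod=4 -> inv=[4 9 8 10]
Step 6: demand=3,sold=3 ship[2->3]=3 ship[1->2]=3 ship[0->1]=4 prod=4 -> inv=[4 10 8 10]
Step 7: demand=3,sold=3 ship[2->3]=3 ship[1->2]=3 ship[0->1]=4 prod=4 -> inv=[4 11 8 10]
Step 8: demand=3,sold=3 ship[2->3]=3 ship[1->2]=3 ship[0->1]=4 prod=4 -> inv=[4 12 8 10]

4 12 8 10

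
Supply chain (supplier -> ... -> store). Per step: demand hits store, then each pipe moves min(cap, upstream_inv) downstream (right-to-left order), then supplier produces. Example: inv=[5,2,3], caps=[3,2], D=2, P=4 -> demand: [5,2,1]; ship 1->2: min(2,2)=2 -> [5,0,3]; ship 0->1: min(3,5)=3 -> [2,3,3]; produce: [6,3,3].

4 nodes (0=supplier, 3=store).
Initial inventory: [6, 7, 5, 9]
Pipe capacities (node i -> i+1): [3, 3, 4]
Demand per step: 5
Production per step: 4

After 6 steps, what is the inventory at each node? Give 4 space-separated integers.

Step 1: demand=5,sold=5 ship[2->3]=4 ship[1->2]=3 ship[0->1]=3 prod=4 -> inv=[7 7 4 8]
Step 2: demand=5,sold=5 ship[2->3]=4 ship[1->2]=3 ship[0->1]=3 prod=4 -> inv=[8 7 3 7]
Step 3: demand=5,sold=5 ship[2->3]=3 ship[1->2]=3 ship[0->1]=3 prod=4 -> inv=[9 7 3 5]
Step 4: demand=5,sold=5 ship[2->3]=3 ship[1->2]=3 ship[0->1]=3 prod=4 -> inv=[10 7 3 3]
Step 5: demand=5,sold=3 ship[2->3]=3 ship[1->2]=3 ship[0->1]=3 prod=4 -> inv=[11 7 3 3]
Step 6: demand=5,sold=3 ship[2->3]=3 ship[1->2]=3 ship[0->1]=3 prod=4 -> inv=[12 7 3 3]

12 7 3 3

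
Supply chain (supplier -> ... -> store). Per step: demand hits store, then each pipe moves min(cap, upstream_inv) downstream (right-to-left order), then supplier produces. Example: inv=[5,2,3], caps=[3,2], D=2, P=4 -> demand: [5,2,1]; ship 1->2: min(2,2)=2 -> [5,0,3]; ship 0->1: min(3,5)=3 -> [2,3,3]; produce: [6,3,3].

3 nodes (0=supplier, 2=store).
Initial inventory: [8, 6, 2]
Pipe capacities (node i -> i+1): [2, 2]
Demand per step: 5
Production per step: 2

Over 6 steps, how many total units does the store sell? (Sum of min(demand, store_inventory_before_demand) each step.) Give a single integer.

Step 1: sold=2 (running total=2) -> [8 6 2]
Step 2: sold=2 (running total=4) -> [8 6 2]
Step 3: sold=2 (running total=6) -> [8 6 2]
Step 4: sold=2 (running total=8) -> [8 6 2]
Step 5: sold=2 (running total=10) -> [8 6 2]
Step 6: sold=2 (running total=12) -> [8 6 2]

Answer: 12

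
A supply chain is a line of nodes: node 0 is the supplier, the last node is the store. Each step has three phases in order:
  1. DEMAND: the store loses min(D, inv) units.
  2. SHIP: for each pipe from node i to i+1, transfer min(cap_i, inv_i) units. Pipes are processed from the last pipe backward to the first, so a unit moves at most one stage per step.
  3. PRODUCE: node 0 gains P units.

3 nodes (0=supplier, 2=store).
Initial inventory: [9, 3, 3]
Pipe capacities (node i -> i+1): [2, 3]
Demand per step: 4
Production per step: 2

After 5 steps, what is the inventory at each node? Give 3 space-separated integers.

Step 1: demand=4,sold=3 ship[1->2]=3 ship[0->1]=2 prod=2 -> inv=[9 2 3]
Step 2: demand=4,sold=3 ship[1->2]=2 ship[0->1]=2 prod=2 -> inv=[9 2 2]
Step 3: demand=4,sold=2 ship[1->2]=2 ship[0->1]=2 prod=2 -> inv=[9 2 2]
Step 4: demand=4,sold=2 ship[1->2]=2 ship[0->1]=2 prod=2 -> inv=[9 2 2]
Step 5: demand=4,sold=2 ship[1->2]=2 ship[0->1]=2 prod=2 -> inv=[9 2 2]

9 2 2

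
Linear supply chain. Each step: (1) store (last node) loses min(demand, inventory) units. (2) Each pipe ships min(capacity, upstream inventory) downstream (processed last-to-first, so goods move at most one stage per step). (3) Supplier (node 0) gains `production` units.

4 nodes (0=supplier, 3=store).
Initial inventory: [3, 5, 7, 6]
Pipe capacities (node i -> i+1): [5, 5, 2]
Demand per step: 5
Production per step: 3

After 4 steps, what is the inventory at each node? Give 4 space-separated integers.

Step 1: demand=5,sold=5 ship[2->3]=2 ship[1->2]=5 ship[0->1]=3 prod=3 -> inv=[3 3 10 3]
Step 2: demand=5,sold=3 ship[2->3]=2 ship[1->2]=3 ship[0->1]=3 prod=3 -> inv=[3 3 11 2]
Step 3: demand=5,sold=2 ship[2->3]=2 ship[1->2]=3 ship[0->1]=3 prod=3 -> inv=[3 3 12 2]
Step 4: demand=5,sold=2 ship[2->3]=2 ship[1->2]=3 ship[0->1]=3 prod=3 -> inv=[3 3 13 2]

3 3 13 2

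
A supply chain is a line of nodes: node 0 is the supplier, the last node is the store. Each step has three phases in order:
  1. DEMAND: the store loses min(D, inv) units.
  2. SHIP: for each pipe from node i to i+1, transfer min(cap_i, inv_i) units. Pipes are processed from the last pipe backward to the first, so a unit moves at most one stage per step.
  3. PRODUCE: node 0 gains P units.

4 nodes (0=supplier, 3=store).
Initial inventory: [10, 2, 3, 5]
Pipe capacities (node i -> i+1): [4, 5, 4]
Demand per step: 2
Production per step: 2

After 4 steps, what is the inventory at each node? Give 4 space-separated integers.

Step 1: demand=2,sold=2 ship[2->3]=3 ship[1->2]=2 ship[0->1]=4 prod=2 -> inv=[8 4 2 6]
Step 2: demand=2,sold=2 ship[2->3]=2 ship[1->2]=4 ship[0->1]=4 prod=2 -> inv=[6 4 4 6]
Step 3: demand=2,sold=2 ship[2->3]=4 ship[1->2]=4 ship[0->1]=4 prod=2 -> inv=[4 4 4 8]
Step 4: demand=2,sold=2 ship[2->3]=4 ship[1->2]=4 ship[0->1]=4 prod=2 -> inv=[2 4 4 10]

2 4 4 10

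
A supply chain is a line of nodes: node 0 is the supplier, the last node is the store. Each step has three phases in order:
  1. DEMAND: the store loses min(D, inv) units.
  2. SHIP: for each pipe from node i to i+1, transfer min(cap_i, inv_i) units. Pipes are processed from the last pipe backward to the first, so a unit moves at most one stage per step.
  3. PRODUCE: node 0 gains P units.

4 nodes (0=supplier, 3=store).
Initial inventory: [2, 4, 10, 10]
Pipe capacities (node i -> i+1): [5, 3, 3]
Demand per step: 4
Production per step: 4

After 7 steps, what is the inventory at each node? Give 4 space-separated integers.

Step 1: demand=4,sold=4 ship[2->3]=3 ship[1->2]=3 ship[0->1]=2 prod=4 -> inv=[4 3 10 9]
Step 2: demand=4,sold=4 ship[2->3]=3 ship[1->2]=3 ship[0->1]=4 prod=4 -> inv=[4 4 10 8]
Step 3: demand=4,sold=4 ship[2->3]=3 ship[1->2]=3 ship[0->1]=4 prod=4 -> inv=[4 5 10 7]
Step 4: demand=4,sold=4 ship[2->3]=3 ship[1->2]=3 ship[0->1]=4 prod=4 -> inv=[4 6 10 6]
Step 5: demand=4,sold=4 ship[2->3]=3 ship[1->2]=3 ship[0->1]=4 prod=4 -> inv=[4 7 10 5]
Step 6: demand=4,sold=4 ship[2->3]=3 ship[1->2]=3 ship[0->1]=4 prod=4 -> inv=[4 8 10 4]
Step 7: demand=4,sold=4 ship[2->3]=3 ship[1->2]=3 ship[0->1]=4 prod=4 -> inv=[4 9 10 3]

4 9 10 3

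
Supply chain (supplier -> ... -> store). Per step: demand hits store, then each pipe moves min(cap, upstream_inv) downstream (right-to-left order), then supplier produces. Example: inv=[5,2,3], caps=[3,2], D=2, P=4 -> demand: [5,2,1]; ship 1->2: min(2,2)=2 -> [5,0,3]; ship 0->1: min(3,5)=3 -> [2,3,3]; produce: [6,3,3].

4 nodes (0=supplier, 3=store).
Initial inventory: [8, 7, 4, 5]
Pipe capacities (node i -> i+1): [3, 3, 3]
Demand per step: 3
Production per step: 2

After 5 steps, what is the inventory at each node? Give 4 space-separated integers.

Step 1: demand=3,sold=3 ship[2->3]=3 ship[1->2]=3 ship[0->1]=3 prod=2 -> inv=[7 7 4 5]
Step 2: demand=3,sold=3 ship[2->3]=3 ship[1->2]=3 ship[0->1]=3 prod=2 -> inv=[6 7 4 5]
Step 3: demand=3,sold=3 ship[2->3]=3 ship[1->2]=3 ship[0->1]=3 prod=2 -> inv=[5 7 4 5]
Step 4: demand=3,sold=3 ship[2->3]=3 ship[1->2]=3 ship[0->1]=3 prod=2 -> inv=[4 7 4 5]
Step 5: demand=3,sold=3 ship[2->3]=3 ship[1->2]=3 ship[0->1]=3 prod=2 -> inv=[3 7 4 5]

3 7 4 5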